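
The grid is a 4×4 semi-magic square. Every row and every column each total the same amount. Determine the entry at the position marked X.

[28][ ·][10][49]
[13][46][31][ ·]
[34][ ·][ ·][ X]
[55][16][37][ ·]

19

Column 1 is complete and sums to 130; that is the magic constant.
Using row 1: 28 + 10 + 49 + ? → (1,2) = 130 − 87 = 43.
Row 2 needs 130; the known cells sum to 90, so (2,4) = 40.
Row 4: 55 + 16 + 37 + ? = 130, so (4,4) = 22.
Column 2 must total 130; the given cells sum to 105, so (3,2) = 25.
Column 3: 10 + 31 + 37 + ? = 130, so (3,3) = 52.
Column 4 needs 130; the known cells sum to 111, so (3,4) = 19.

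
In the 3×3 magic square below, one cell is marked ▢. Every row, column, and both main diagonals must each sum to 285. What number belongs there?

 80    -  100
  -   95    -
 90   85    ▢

110

Row 1 must total 285; the given cells sum to 180, so (1,2) = 105.
Row 3 needs 285; the known cells sum to 175, so (3,3) = 110.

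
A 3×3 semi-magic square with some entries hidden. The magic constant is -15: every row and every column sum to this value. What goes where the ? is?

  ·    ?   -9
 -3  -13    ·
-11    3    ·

The remaining cell in row 2 is (2,3) = -15 − (-16) = 1.
From row 3, -15 − (-11 + 3) gives (3,3) = -7.
Column 1: -3 + (-11) + ? = -15, so (1,1) = -1.
Column 2: -13 + 3 + ? = -15, so (1,2) = -5.

-5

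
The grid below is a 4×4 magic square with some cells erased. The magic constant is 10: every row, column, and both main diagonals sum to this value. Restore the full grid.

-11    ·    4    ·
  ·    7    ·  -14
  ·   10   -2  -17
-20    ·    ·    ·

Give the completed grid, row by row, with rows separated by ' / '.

Row 3 needs 10; the known cells sum to -9, so (3,1) = 19.
The remaining cell in column 1 is (2,1) = 10 − (-12) = 22.
Main diagonal needs 10; the known cells sum to -6, so (4,4) = 16.
Row 2 must total 10; the given cells sum to 15, so (2,3) = -5.
From column 3, 10 − (4 + (-5) + (-2)) gives (4,3) = 13.
Column 4: -14 + (-17) + 16 + ? = 10, so (1,4) = 25.
Row 1: -11 + 4 + 25 + ? = 10, so (1,2) = -8.
Row 4 must total 10; the given cells sum to 9, so (4,2) = 1.

-11 -8 4 25 / 22 7 -5 -14 / 19 10 -2 -17 / -20 1 13 16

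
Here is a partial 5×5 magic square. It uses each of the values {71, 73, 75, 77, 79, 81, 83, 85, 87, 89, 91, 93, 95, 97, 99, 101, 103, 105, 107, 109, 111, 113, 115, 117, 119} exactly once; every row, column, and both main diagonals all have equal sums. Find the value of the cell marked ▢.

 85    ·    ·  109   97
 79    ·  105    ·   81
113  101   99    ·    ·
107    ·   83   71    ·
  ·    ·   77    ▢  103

115

The 25 entries sum to 2375, so each line sums to 2375/5 = 475.
Column 1 needs 475; the known cells sum to 384, so (5,1) = 91.
Using column 3: 105 + 99 + 83 + 77 + ? → (1,3) = 475 − 364 = 111.
Using main diagonal: 85 + 99 + 71 + 103 + ? → (2,2) = 475 − 358 = 117.
Using row 1: 85 + 111 + 109 + 97 + ? → (1,2) = 475 − 402 = 73.
Using row 2: 79 + 117 + 105 + 81 + ? → (2,4) = 475 − 382 = 93.
Using anti-diagonal: 97 + 93 + 99 + 91 + ? → (4,2) = 475 − 380 = 95.
Row 4: 107 + 95 + 83 + 71 + ? = 475, so (4,5) = 119.
Column 2: 73 + 117 + 101 + 95 + ? = 475, so (5,2) = 89.
Column 5: 97 + 81 + 119 + 103 + ? = 475, so (3,5) = 75.
Row 3 needs 475; the known cells sum to 388, so (3,4) = 87.
From row 5, 475 − (91 + 89 + 77 + 103) gives (5,4) = 115.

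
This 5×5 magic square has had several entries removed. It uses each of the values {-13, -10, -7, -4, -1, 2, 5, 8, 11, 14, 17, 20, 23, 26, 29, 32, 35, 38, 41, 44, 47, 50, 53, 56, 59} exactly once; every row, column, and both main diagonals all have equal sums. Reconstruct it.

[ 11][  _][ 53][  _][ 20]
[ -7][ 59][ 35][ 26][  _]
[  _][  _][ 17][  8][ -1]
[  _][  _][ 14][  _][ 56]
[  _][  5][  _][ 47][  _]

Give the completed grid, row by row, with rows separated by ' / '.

The 25 entries sum to 575, so each line sums to 575/5 = 115.
Row 2 must total 115; the given cells sum to 113, so (2,5) = 2.
Column 3: 53 + 35 + 17 + 14 + ? = 115, so (5,3) = -4.
Column 5 needs 115; the known cells sum to 77, so (5,5) = 38.
From main diagonal, 115 − (11 + 59 + 17 + 38) gives (4,4) = -10.
The remaining cell in row 5 is (5,1) = 115 − 86 = 29.
The remaining cell in column 4 is (1,4) = 115 − 71 = 44.
Using anti-diagonal: 20 + 26 + 17 + 29 + ? → (4,2) = 115 − 92 = 23.
Row 1 must total 115; the given cells sum to 128, so (1,2) = -13.
The remaining cell in row 4 is (4,1) = 115 − 83 = 32.
Using column 1: 11 + (-7) + 32 + 29 + ? → (3,1) = 115 − 65 = 50.
From column 2, 115 − (-13 + 59 + 23 + 5) gives (3,2) = 41.

11 -13 53 44 20 / -7 59 35 26 2 / 50 41 17 8 -1 / 32 23 14 -10 56 / 29 5 -4 47 38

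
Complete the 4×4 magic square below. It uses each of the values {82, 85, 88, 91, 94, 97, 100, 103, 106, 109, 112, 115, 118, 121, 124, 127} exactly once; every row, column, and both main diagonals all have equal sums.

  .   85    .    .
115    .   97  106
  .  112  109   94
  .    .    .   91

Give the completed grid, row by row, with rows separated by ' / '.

118 85 88 127 / 115 100 97 106 / 103 112 109 94 / 82 121 124 91

The 16 entries sum to 1672, so each line sums to 1672/4 = 418.
Using row 2: 115 + 97 + 106 + ? → (2,2) = 418 − 318 = 100.
Row 3 needs 418; the known cells sum to 315, so (3,1) = 103.
Column 2: 85 + 100 + 112 + ? = 418, so (4,2) = 121.
Column 4 needs 418; the known cells sum to 291, so (1,4) = 127.
Main diagonal needs 418; the known cells sum to 300, so (1,1) = 118.
Using anti-diagonal: 127 + 97 + 112 + ? → (4,1) = 418 − 336 = 82.
Row 1: 118 + 85 + 127 + ? = 418, so (1,3) = 88.
Row 4: 82 + 121 + 91 + ? = 418, so (4,3) = 124.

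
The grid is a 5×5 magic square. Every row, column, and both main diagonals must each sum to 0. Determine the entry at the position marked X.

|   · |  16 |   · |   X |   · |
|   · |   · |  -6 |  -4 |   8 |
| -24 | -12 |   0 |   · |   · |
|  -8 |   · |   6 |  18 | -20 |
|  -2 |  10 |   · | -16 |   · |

Row 4 needs 0; the known cells sum to -4, so (4,2) = 4.
Using column 2: 16 + (-12) + 4 + 10 + ? → (2,2) = 0 − 18 = -18.
Anti-diagonal: -4 + 0 + 4 + (-2) + ? = 0, so (1,5) = 2.
The remaining cell in row 2 is (2,1) = 0 − (-20) = 20.
The remaining cell in column 1 is (1,1) = 0 − (-14) = 14.
Main diagonal must total 0; the given cells sum to 14, so (5,5) = -14.
Row 5 must total 0; the given cells sum to -22, so (5,3) = 22.
From column 3, 0 − (-6 + 0 + 6 + 22) gives (1,3) = -22.
Column 5 must total 0; the given cells sum to -24, so (3,5) = 24.
Using row 1: 14 + 16 + (-22) + 2 + ? → (1,4) = 0 − 10 = -10.

-10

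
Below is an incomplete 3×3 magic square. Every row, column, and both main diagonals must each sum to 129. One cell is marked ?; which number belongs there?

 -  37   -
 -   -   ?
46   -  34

Using row 3: 46 + 34 + ? → (3,2) = 129 − 80 = 49.
From column 2, 129 − (37 + 49) gives (2,2) = 43.
Main diagonal: 43 + 34 + ? = 129, so (1,1) = 52.
Anti-diagonal must total 129; the given cells sum to 89, so (1,3) = 40.
Column 1: 52 + 46 + ? = 129, so (2,1) = 31.
From column 3, 129 − (40 + 34) gives (2,3) = 55.

55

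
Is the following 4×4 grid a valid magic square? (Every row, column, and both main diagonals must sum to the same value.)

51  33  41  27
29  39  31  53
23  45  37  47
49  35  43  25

Yes

Row 1: 51 + 33 + 41 + 27 = 152.
Row 2: 29 + 39 + 31 + 53 = 152.
Row 3: 23 + 45 + 37 + 47 = 152.
Row 4: 49 + 35 + 43 + 25 = 152.
Column 1: 51 + 29 + 23 + 49 = 152.
Column 2: 33 + 39 + 45 + 35 = 152.
Column 3: 41 + 31 + 37 + 43 = 152.
Column 4: 27 + 53 + 47 + 25 = 152.
Main diagonal: 51 + 39 + 37 + 25 = 152.
Anti-diagonal: 27 + 31 + 45 + 49 = 152.
All lines sum to 152.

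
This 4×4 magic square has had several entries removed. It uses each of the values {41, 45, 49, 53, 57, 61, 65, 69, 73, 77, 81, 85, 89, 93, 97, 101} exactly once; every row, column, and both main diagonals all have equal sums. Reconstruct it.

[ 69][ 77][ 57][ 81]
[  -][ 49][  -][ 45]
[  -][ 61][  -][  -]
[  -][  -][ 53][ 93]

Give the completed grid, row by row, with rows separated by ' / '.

69 77 57 81 / 89 49 101 45 / 85 61 73 65 / 41 97 53 93

The 16 entries sum to 1136, so each line sums to 1136/4 = 284.
Column 2 must total 284; the given cells sum to 187, so (4,2) = 97.
The remaining cell in column 4 is (3,4) = 284 − 219 = 65.
Main diagonal needs 284; the known cells sum to 211, so (3,3) = 73.
The remaining cell in row 3 is (3,1) = 284 − 199 = 85.
Row 4 must total 284; the given cells sum to 243, so (4,1) = 41.
The remaining cell in column 1 is (2,1) = 284 − 195 = 89.
Column 3: 57 + 73 + 53 + ? = 284, so (2,3) = 101.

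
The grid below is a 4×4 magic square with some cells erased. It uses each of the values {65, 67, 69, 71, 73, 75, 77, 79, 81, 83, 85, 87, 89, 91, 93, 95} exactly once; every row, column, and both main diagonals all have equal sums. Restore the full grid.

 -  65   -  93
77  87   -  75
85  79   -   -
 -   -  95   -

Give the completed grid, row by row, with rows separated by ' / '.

The 16 entries sum to 1280, so each line sums to 1280/4 = 320.
Using row 2: 77 + 87 + 75 + ? → (2,3) = 320 − 239 = 81.
Column 2 must total 320; the given cells sum to 231, so (4,2) = 89.
Anti-diagonal needs 320; the known cells sum to 253, so (4,1) = 67.
From row 4, 320 − (67 + 89 + 95) gives (4,4) = 69.
Column 1 must total 320; the given cells sum to 229, so (1,1) = 91.
Column 4: 93 + 75 + 69 + ? = 320, so (3,4) = 83.
From main diagonal, 320 − (91 + 87 + 69) gives (3,3) = 73.
Row 1 must total 320; the given cells sum to 249, so (1,3) = 71.

91 65 71 93 / 77 87 81 75 / 85 79 73 83 / 67 89 95 69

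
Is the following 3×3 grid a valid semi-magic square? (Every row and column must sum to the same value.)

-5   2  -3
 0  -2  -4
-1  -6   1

Row 1: -5 + 2 + (-3) = -6.
Row 2: 0 + (-2) + (-4) = -6.
Row 3: -1 + (-6) + 1 = -6.
Column 1: -5 + 0 + (-1) = -6.
Column 2: 2 + (-2) + (-6) = -6.
Column 3: -3 + (-4) + 1 = -6.
All lines sum to -6.

Yes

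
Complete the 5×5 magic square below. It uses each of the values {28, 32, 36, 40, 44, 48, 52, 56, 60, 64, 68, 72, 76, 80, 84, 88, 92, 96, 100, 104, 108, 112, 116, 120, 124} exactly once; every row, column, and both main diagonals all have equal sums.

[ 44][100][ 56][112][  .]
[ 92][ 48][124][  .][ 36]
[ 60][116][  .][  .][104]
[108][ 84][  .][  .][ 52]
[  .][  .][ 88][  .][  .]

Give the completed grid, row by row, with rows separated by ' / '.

44 100 56 112 68 / 92 48 124 80 36 / 60 116 72 28 104 / 108 84 40 96 52 / 76 32 88 64 120

The 25 entries sum to 1900, so each line sums to 1900/5 = 380.
Row 1 must total 380; the given cells sum to 312, so (1,5) = 68.
Row 2 needs 380; the known cells sum to 300, so (2,4) = 80.
From column 1, 380 − (44 + 92 + 60 + 108) gives (5,1) = 76.
Column 2: 100 + 48 + 116 + 84 + ? = 380, so (5,2) = 32.
Using column 5: 68 + 36 + 104 + 52 + ? → (5,5) = 380 − 260 = 120.
From anti-diagonal, 380 − (68 + 80 + 84 + 76) gives (3,3) = 72.
The remaining cell in row 3 is (3,4) = 380 − 352 = 28.
The remaining cell in row 5 is (5,4) = 380 − 316 = 64.
From column 3, 380 − (56 + 124 + 72 + 88) gives (4,3) = 40.
Column 4: 112 + 80 + 28 + 64 + ? = 380, so (4,4) = 96.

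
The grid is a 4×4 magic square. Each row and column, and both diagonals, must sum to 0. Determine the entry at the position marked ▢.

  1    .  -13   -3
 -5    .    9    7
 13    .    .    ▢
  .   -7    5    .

Row 1 needs 0; the known cells sum to -15, so (1,2) = 15.
Row 2 needs 0; the known cells sum to 11, so (2,2) = -11.
Using column 1: 1 + (-5) + 13 + ? → (4,1) = 0 − 9 = -9.
The remaining cell in column 2 is (3,2) = 0 − (-3) = 3.
Column 3 needs 0; the known cells sum to 1, so (3,3) = -1.
Main diagonal needs 0; the known cells sum to -11, so (4,4) = 11.
Row 3 must total 0; the given cells sum to 15, so (3,4) = -15.

-15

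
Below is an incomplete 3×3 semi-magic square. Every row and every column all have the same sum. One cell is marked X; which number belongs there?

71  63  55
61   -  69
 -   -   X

Row 1 is complete and sums to 189; that is the magic constant.
Row 2: 61 + 69 + ? = 189, so (2,2) = 59.
Column 1 must total 189; the given cells sum to 132, so (3,1) = 57.
Using column 2: 63 + 59 + ? → (3,2) = 189 − 122 = 67.
Using column 3: 55 + 69 + ? → (3,3) = 189 − 124 = 65.

65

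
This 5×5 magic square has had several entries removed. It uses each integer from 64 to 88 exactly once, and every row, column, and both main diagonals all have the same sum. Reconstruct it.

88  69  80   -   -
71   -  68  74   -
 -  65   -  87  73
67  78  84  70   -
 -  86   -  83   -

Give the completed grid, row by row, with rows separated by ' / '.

The entries are 64 through 88, which sum to 1900, so each line sums to 1900/5 = 380.
Row 4 must total 380; the given cells sum to 299, so (4,5) = 81.
The remaining cell in column 2 is (2,2) = 380 − 298 = 82.
The remaining cell in column 4 is (1,4) = 380 − 314 = 66.
Row 1 must total 380; the given cells sum to 303, so (1,5) = 77.
From row 2, 380 − (71 + 82 + 68 + 74) gives (2,5) = 85.
Column 5: 77 + 85 + 73 + 81 + ? = 380, so (5,5) = 64.
Main diagonal must total 380; the given cells sum to 304, so (3,3) = 76.
The remaining cell in anti-diagonal is (5,1) = 380 − 305 = 75.
Row 3: 65 + 76 + 87 + 73 + ? = 380, so (3,1) = 79.
The remaining cell in row 5 is (5,3) = 380 − 308 = 72.

88 69 80 66 77 / 71 82 68 74 85 / 79 65 76 87 73 / 67 78 84 70 81 / 75 86 72 83 64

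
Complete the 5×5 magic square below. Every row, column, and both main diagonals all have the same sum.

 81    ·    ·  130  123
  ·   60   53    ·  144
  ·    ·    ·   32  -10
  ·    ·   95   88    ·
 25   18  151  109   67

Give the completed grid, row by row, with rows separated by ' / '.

81 39 -3 130 123 / 102 60 53 11 144 / 158 116 74 32 -10 / 4 137 95 88 46 / 25 18 151 109 67

Row 5 is already complete: 25 + 18 + 151 + 109 + 67 = 370, so that is the magic constant.
Column 4 must total 370; the given cells sum to 359, so (2,4) = 11.
Column 5 must total 370; the given cells sum to 324, so (4,5) = 46.
Using main diagonal: 81 + 60 + 88 + 67 + ? → (3,3) = 370 − 296 = 74.
The remaining cell in anti-diagonal is (4,2) = 370 − 233 = 137.
The remaining cell in row 2 is (2,1) = 370 − 268 = 102.
The remaining cell in row 4 is (4,1) = 370 − 366 = 4.
Column 1 needs 370; the known cells sum to 212, so (3,1) = 158.
Using column 3: 53 + 74 + 95 + 151 + ? → (1,3) = 370 − 373 = -3.
Using row 1: 81 + (-3) + 130 + 123 + ? → (1,2) = 370 − 331 = 39.
From row 3, 370 − (158 + 74 + 32 + (-10)) gives (3,2) = 116.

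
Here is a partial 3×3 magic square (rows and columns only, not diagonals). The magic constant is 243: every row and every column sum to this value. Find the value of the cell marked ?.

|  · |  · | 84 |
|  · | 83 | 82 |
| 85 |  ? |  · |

81

Using row 2: 83 + 82 + ? → (2,1) = 243 − 165 = 78.
Using column 1: 78 + 85 + ? → (1,1) = 243 − 163 = 80.
Column 3 needs 243; the known cells sum to 166, so (3,3) = 77.
Row 1 needs 243; the known cells sum to 164, so (1,2) = 79.
Using row 3: 85 + 77 + ? → (3,2) = 243 − 162 = 81.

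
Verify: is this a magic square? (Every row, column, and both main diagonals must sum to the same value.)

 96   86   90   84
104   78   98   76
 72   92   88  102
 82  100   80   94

Row 1: 96 + 86 + 90 + 84 = 356.
Row 2: 104 + 78 + 98 + 76 = 356.
Row 3: 72 + 92 + 88 + 102 = 354.
Row 4: 82 + 100 + 80 + 94 = 356.
Column 1: 96 + 104 + 72 + 82 = 354.
Column 2: 86 + 78 + 92 + 100 = 356.
Column 3: 90 + 98 + 88 + 80 = 356.
Column 4: 84 + 76 + 102 + 94 = 356.
Main diagonal: 96 + 78 + 88 + 94 = 356.
Anti-diagonal: 84 + 98 + 92 + 82 = 356.

No — row 2 sums to 356 but column 1 sums to 354.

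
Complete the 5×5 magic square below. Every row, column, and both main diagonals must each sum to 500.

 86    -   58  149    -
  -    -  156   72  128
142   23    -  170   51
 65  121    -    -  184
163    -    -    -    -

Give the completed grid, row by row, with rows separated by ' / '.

Row 3: 142 + 23 + 170 + 51 + ? = 500, so (3,3) = 114.
Column 1 needs 500; the known cells sum to 456, so (2,1) = 44.
Anti-diagonal needs 500; the known cells sum to 470, so (1,5) = 30.
The remaining cell in row 1 is (1,2) = 500 − 323 = 177.
Row 2 must total 500; the given cells sum to 400, so (2,2) = 100.
Column 2: 177 + 100 + 23 + 121 + ? = 500, so (5,2) = 79.
Using column 5: 30 + 128 + 51 + 184 + ? → (5,5) = 500 − 393 = 107.
The remaining cell in main diagonal is (4,4) = 500 − 407 = 93.
From row 4, 500 − (65 + 121 + 93 + 184) gives (4,3) = 37.
From column 3, 500 − (58 + 156 + 114 + 37) gives (5,3) = 135.
From column 4, 500 − (149 + 72 + 170 + 93) gives (5,4) = 16.

86 177 58 149 30 / 44 100 156 72 128 / 142 23 114 170 51 / 65 121 37 93 184 / 163 79 135 16 107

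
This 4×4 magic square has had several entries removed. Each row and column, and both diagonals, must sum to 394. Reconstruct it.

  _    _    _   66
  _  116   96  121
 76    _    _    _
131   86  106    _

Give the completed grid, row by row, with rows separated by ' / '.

Using row 2: 116 + 96 + 121 + ? → (2,1) = 394 − 333 = 61.
From row 4, 394 − (131 + 86 + 106) gives (4,4) = 71.
The remaining cell in column 1 is (1,1) = 394 − 268 = 126.
From column 4, 394 − (66 + 121 + 71) gives (3,4) = 136.
From main diagonal, 394 − (126 + 116 + 71) gives (3,3) = 81.
Anti-diagonal needs 394; the known cells sum to 293, so (3,2) = 101.
Column 2: 116 + 101 + 86 + ? = 394, so (1,2) = 91.
Using column 3: 96 + 81 + 106 + ? → (1,3) = 394 − 283 = 111.

126 91 111 66 / 61 116 96 121 / 76 101 81 136 / 131 86 106 71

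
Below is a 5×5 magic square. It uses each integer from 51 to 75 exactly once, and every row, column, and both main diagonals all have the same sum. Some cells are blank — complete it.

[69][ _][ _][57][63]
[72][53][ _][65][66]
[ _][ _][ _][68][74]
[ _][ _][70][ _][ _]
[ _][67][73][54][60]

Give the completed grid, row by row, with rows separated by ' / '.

69 75 51 57 63 / 72 53 59 65 66 / 55 56 62 68 74 / 58 64 70 71 52 / 61 67 73 54 60

The entries are 51 through 75, which sum to 1575, so each line sums to 1575/5 = 315.
Row 2: 72 + 53 + 65 + 66 + ? = 315, so (2,3) = 59.
From row 5, 315 − (67 + 73 + 54 + 60) gives (5,1) = 61.
From column 4, 315 − (57 + 65 + 68 + 54) gives (4,4) = 71.
Using column 5: 63 + 66 + 74 + 60 + ? → (4,5) = 315 − 263 = 52.
Using main diagonal: 69 + 53 + 71 + 60 + ? → (3,3) = 315 − 253 = 62.
The remaining cell in anti-diagonal is (4,2) = 315 − 251 = 64.
Using row 4: 64 + 70 + 71 + 52 + ? → (4,1) = 315 − 257 = 58.
Using column 1: 69 + 72 + 58 + 61 + ? → (3,1) = 315 − 260 = 55.
Using column 3: 59 + 62 + 70 + 73 + ? → (1,3) = 315 − 264 = 51.
Row 1 must total 315; the given cells sum to 240, so (1,2) = 75.
Using row 3: 55 + 62 + 68 + 74 + ? → (3,2) = 315 − 259 = 56.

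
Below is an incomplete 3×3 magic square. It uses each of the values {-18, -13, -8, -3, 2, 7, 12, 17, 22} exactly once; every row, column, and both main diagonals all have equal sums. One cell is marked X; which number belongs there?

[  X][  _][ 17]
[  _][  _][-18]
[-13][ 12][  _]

The 9 entries sum to 18, so each line sums to 18/3 = 6.
From row 3, 6 − (-13 + 12) gives (3,3) = 7.
Anti-diagonal: 17 + (-13) + ? = 6, so (2,2) = 2.
Row 2 needs 6; the known cells sum to -16, so (2,1) = 22.
Column 1 must total 6; the given cells sum to 9, so (1,1) = -3.

-3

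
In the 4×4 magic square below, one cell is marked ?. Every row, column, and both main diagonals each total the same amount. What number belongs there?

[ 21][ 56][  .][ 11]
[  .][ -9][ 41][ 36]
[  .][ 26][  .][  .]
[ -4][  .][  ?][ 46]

31

Anti-diagonal is complete and sums to 74; that is the magic constant.
Row 1 needs 74; the known cells sum to 88, so (1,3) = -14.
Row 2: -9 + 41 + 36 + ? = 74, so (2,1) = 6.
Column 1 needs 74; the known cells sum to 23, so (3,1) = 51.
Column 2 must total 74; the given cells sum to 73, so (4,2) = 1.
From column 4, 74 − (11 + 36 + 46) gives (3,4) = -19.
Main diagonal needs 74; the known cells sum to 58, so (3,3) = 16.
Row 4 needs 74; the known cells sum to 43, so (4,3) = 31.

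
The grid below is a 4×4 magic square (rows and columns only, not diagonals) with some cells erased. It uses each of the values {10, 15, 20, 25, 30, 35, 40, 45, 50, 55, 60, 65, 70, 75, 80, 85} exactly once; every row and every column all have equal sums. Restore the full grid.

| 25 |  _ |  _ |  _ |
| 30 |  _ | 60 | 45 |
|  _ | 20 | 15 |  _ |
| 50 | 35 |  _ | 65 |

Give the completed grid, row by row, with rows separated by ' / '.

The 16 entries sum to 760, so each line sums to 760/4 = 190.
From row 2, 190 − (30 + 60 + 45) gives (2,2) = 55.
Using row 4: 50 + 35 + 65 + ? → (4,3) = 190 − 150 = 40.
Using column 1: 25 + 30 + 50 + ? → (3,1) = 190 − 105 = 85.
Column 2 must total 190; the given cells sum to 110, so (1,2) = 80.
The remaining cell in column 3 is (1,3) = 190 − 115 = 75.
Row 1 must total 190; the given cells sum to 180, so (1,4) = 10.
Row 3 must total 190; the given cells sum to 120, so (3,4) = 70.

25 80 75 10 / 30 55 60 45 / 85 20 15 70 / 50 35 40 65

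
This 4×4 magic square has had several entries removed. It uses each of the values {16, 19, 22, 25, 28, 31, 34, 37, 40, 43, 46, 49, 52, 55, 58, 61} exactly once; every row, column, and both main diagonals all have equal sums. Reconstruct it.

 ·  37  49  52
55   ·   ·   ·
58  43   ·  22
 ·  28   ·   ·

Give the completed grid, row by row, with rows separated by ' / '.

16 37 49 52 / 55 46 34 19 / 58 43 31 22 / 25 28 40 61

The 16 entries sum to 616, so each line sums to 616/4 = 154.
The remaining cell in row 1 is (1,1) = 154 − 138 = 16.
Using row 3: 58 + 43 + 22 + ? → (3,3) = 154 − 123 = 31.
Using column 1: 16 + 55 + 58 + ? → (4,1) = 154 − 129 = 25.
The remaining cell in column 2 is (2,2) = 154 − 108 = 46.
Using main diagonal: 16 + 46 + 31 + ? → (4,4) = 154 − 93 = 61.
The remaining cell in anti-diagonal is (2,3) = 154 − 120 = 34.
Using row 2: 55 + 46 + 34 + ? → (2,4) = 154 − 135 = 19.
Using row 4: 25 + 28 + 61 + ? → (4,3) = 154 − 114 = 40.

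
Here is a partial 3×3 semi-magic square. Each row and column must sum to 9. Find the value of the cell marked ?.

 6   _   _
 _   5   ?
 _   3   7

From row 3, 9 − (3 + 7) gives (3,1) = -1.
From column 1, 9 − (6 + (-1)) gives (2,1) = 4.
Using column 2: 5 + 3 + ? → (1,2) = 9 − 8 = 1.
Row 1 must total 9; the given cells sum to 7, so (1,3) = 2.
Row 2 must total 9; the given cells sum to 9, so (2,3) = 0.

0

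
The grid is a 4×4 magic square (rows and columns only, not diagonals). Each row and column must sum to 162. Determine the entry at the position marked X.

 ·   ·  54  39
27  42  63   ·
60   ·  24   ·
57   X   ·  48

36

Row 2 needs 162; the known cells sum to 132, so (2,4) = 30.
The remaining cell in column 1 is (1,1) = 162 − 144 = 18.
From column 3, 162 − (54 + 63 + 24) gives (4,3) = 21.
Column 4 must total 162; the given cells sum to 117, so (3,4) = 45.
Row 1: 18 + 54 + 39 + ? = 162, so (1,2) = 51.
Row 3 must total 162; the given cells sum to 129, so (3,2) = 33.
Row 4 must total 162; the given cells sum to 126, so (4,2) = 36.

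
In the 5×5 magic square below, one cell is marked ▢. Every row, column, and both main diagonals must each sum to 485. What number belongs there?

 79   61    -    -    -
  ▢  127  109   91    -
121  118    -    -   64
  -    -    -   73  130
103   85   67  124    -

70

Using row 5: 103 + 85 + 67 + 124 + ? → (5,5) = 485 − 379 = 106.
Using column 2: 61 + 127 + 118 + 85 + ? → (4,2) = 485 − 391 = 94.
Main diagonal must total 485; the given cells sum to 385, so (3,3) = 100.
From anti-diagonal, 485 − (91 + 100 + 94 + 103) gives (1,5) = 97.
Using row 3: 121 + 118 + 100 + 64 + ? → (3,4) = 485 − 403 = 82.
Using column 4: 91 + 82 + 73 + 124 + ? → (1,4) = 485 − 370 = 115.
From column 5, 485 − (97 + 64 + 130 + 106) gives (2,5) = 88.
Row 1: 79 + 61 + 115 + 97 + ? = 485, so (1,3) = 133.
Using row 2: 127 + 109 + 91 + 88 + ? → (2,1) = 485 − 415 = 70.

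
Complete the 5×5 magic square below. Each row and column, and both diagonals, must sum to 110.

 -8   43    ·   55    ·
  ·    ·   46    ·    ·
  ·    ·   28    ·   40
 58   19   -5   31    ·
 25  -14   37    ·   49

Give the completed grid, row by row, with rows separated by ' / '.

-8 43 4 55 16 / 34 10 46 22 -2 / 1 52 28 -11 40 / 58 19 -5 31 7 / 25 -14 37 13 49

From row 4, 110 − (58 + 19 + (-5) + 31) gives (4,5) = 7.
Row 5: 25 + (-14) + 37 + 49 + ? = 110, so (5,4) = 13.
Column 3 must total 110; the given cells sum to 106, so (1,3) = 4.
Main diagonal: -8 + 28 + 31 + 49 + ? = 110, so (2,2) = 10.
Row 1 must total 110; the given cells sum to 94, so (1,5) = 16.
Using column 2: 43 + 10 + 19 + (-14) + ? → (3,2) = 110 − 58 = 52.
The remaining cell in column 5 is (2,5) = 110 − 112 = -2.
Anti-diagonal must total 110; the given cells sum to 88, so (2,4) = 22.
From row 2, 110 − (10 + 46 + 22 + (-2)) gives (2,1) = 34.
Column 1: -8 + 34 + 58 + 25 + ? = 110, so (3,1) = 1.
Using column 4: 55 + 22 + 31 + 13 + ? → (3,4) = 110 − 121 = -11.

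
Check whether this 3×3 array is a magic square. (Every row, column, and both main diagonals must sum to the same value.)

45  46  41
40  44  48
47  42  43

Row 1: 45 + 46 + 41 = 132.
Row 2: 40 + 44 + 48 = 132.
Row 3: 47 + 42 + 43 = 132.
Column 1: 45 + 40 + 47 = 132.
Column 2: 46 + 44 + 42 = 132.
Column 3: 41 + 48 + 43 = 132.
Main diagonal: 45 + 44 + 43 = 132.
Anti-diagonal: 41 + 44 + 47 = 132.
All lines sum to 132.

Yes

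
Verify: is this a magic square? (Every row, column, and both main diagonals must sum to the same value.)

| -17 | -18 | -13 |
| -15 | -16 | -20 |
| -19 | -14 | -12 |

No — column 2 sums to -48 but column 1 sums to -51.

Row 1: -17 + (-18) + (-13) = -48.
Row 2: -15 + (-16) + (-20) = -51.
Row 3: -19 + (-14) + (-12) = -45.
Column 1: -17 + (-15) + (-19) = -51.
Column 2: -18 + (-16) + (-14) = -48.
Column 3: -13 + (-20) + (-12) = -45.
Main diagonal: -17 + (-16) + (-12) = -45.
Anti-diagonal: -13 + (-16) + (-19) = -48.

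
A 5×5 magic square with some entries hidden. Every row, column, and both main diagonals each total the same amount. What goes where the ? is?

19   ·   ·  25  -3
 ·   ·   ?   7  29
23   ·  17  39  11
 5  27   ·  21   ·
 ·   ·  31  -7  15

Column 4 is complete and sums to 85; that is the magic constant.
The remaining cell in row 3 is (3,2) = 85 − 90 = -5.
Column 5 needs 85; the known cells sum to 52, so (4,5) = 33.
Using main diagonal: 19 + 17 + 21 + 15 + ? → (2,2) = 85 − 72 = 13.
Using anti-diagonal: -3 + 7 + 17 + 27 + ? → (5,1) = 85 − 48 = 37.
Row 4 needs 85; the known cells sum to 86, so (4,3) = -1.
Row 5: 37 + 31 + (-7) + 15 + ? = 85, so (5,2) = 9.
Using column 1: 19 + 23 + 5 + 37 + ? → (2,1) = 85 − 84 = 1.
Column 2 must total 85; the given cells sum to 44, so (1,2) = 41.
Row 1: 19 + 41 + 25 + (-3) + ? = 85, so (1,3) = 3.
Using row 2: 1 + 13 + 7 + 29 + ? → (2,3) = 85 − 50 = 35.

35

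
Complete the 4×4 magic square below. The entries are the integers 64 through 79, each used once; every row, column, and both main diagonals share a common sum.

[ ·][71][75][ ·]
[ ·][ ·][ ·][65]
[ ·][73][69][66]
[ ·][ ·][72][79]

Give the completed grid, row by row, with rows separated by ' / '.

The entries are 64 through 79, which sum to 1144, so each line sums to 1144/4 = 286.
Row 3 must total 286; the given cells sum to 208, so (3,1) = 78.
Column 3 must total 286; the given cells sum to 216, so (2,3) = 70.
The remaining cell in column 4 is (1,4) = 286 − 210 = 76.
The remaining cell in anti-diagonal is (4,1) = 286 − 219 = 67.
Row 1 must total 286; the given cells sum to 222, so (1,1) = 64.
Row 4 needs 286; the known cells sum to 218, so (4,2) = 68.
Column 1: 64 + 78 + 67 + ? = 286, so (2,1) = 77.
The remaining cell in column 2 is (2,2) = 286 − 212 = 74.

64 71 75 76 / 77 74 70 65 / 78 73 69 66 / 67 68 72 79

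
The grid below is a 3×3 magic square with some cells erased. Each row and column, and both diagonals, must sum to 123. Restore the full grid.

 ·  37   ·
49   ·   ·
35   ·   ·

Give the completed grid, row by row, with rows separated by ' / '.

Column 1: 49 + 35 + ? = 123, so (1,1) = 39.
Row 1: 39 + 37 + ? = 123, so (1,3) = 47.
Anti-diagonal must total 123; the given cells sum to 82, so (2,2) = 41.
Row 2: 49 + 41 + ? = 123, so (2,3) = 33.
Using column 2: 37 + 41 + ? → (3,2) = 123 − 78 = 45.
Column 3 must total 123; the given cells sum to 80, so (3,3) = 43.

39 37 47 / 49 41 33 / 35 45 43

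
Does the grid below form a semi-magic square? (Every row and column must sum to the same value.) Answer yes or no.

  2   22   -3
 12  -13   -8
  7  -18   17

Row 1: 2 + 22 + (-3) = 21.
Row 2: 12 + (-13) + (-8) = -9.
Row 3: 7 + (-18) + 17 = 6.
Column 1: 2 + 12 + 7 = 21.
Column 2: 22 + (-13) + (-18) = -9.
Column 3: -3 + (-8) + 17 = 6.

No — column 3 sums to 6 but column 2 sums to -9.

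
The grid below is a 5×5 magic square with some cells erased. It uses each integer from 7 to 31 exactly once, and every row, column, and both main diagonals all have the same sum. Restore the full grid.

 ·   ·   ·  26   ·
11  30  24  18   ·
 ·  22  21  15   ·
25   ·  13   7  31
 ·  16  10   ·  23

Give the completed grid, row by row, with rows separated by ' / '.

14 8 27 26 20 / 11 30 24 18 12 / 28 22 21 15 9 / 25 19 13 7 31 / 17 16 10 29 23

The entries are 7 through 31, which sum to 475, so each line sums to 475/5 = 95.
Row 2: 11 + 30 + 24 + 18 + ? = 95, so (2,5) = 12.
From row 4, 95 − (25 + 13 + 7 + 31) gives (4,2) = 19.
The remaining cell in column 2 is (1,2) = 95 − 87 = 8.
From column 3, 95 − (24 + 21 + 13 + 10) gives (1,3) = 27.
Column 4: 26 + 18 + 15 + 7 + ? = 95, so (5,4) = 29.
Main diagonal: 30 + 21 + 7 + 23 + ? = 95, so (1,1) = 14.
Using row 1: 14 + 8 + 27 + 26 + ? → (1,5) = 95 − 75 = 20.
Row 5: 16 + 10 + 29 + 23 + ? = 95, so (5,1) = 17.
Column 1: 14 + 11 + 25 + 17 + ? = 95, so (3,1) = 28.
Using column 5: 20 + 12 + 31 + 23 + ? → (3,5) = 95 − 86 = 9.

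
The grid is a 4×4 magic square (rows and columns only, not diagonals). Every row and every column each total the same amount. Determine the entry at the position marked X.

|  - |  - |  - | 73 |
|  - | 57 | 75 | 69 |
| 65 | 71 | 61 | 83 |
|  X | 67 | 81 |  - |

77

Row 3 is complete and sums to 280; that is the magic constant.
From row 2, 280 − (57 + 75 + 69) gives (2,1) = 79.
From column 2, 280 − (57 + 71 + 67) gives (1,2) = 85.
Column 3: 75 + 61 + 81 + ? = 280, so (1,3) = 63.
Using column 4: 73 + 69 + 83 + ? → (4,4) = 280 − 225 = 55.
Row 1: 85 + 63 + 73 + ? = 280, so (1,1) = 59.
Using row 4: 67 + 81 + 55 + ? → (4,1) = 280 − 203 = 77.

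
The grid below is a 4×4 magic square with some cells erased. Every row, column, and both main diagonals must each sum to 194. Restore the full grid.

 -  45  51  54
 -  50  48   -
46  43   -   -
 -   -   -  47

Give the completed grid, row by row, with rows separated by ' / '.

Row 1 must total 194; the given cells sum to 150, so (1,1) = 44.
Column 2 needs 194; the known cells sum to 138, so (4,2) = 56.
The remaining cell in main diagonal is (3,3) = 194 − 141 = 53.
Anti-diagonal: 54 + 48 + 43 + ? = 194, so (4,1) = 49.
Row 3 must total 194; the given cells sum to 142, so (3,4) = 52.
Using row 4: 49 + 56 + 47 + ? → (4,3) = 194 − 152 = 42.
Column 1 must total 194; the given cells sum to 139, so (2,1) = 55.
From column 4, 194 − (54 + 52 + 47) gives (2,4) = 41.

44 45 51 54 / 55 50 48 41 / 46 43 53 52 / 49 56 42 47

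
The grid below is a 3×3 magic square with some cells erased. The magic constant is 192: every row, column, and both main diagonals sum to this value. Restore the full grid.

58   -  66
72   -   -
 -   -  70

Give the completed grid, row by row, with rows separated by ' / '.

Using row 1: 58 + 66 + ? → (1,2) = 192 − 124 = 68.
Column 1 needs 192; the known cells sum to 130, so (3,1) = 62.
Column 3 must total 192; the given cells sum to 136, so (2,3) = 56.
Using main diagonal: 58 + 70 + ? → (2,2) = 192 − 128 = 64.
Using row 3: 62 + 70 + ? → (3,2) = 192 − 132 = 60.

58 68 66 / 72 64 56 / 62 60 70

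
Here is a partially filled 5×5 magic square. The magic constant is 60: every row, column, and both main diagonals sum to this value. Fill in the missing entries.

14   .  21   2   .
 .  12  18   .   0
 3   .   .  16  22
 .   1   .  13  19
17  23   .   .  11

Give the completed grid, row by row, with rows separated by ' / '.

14 15 21 2 8 / 6 12 18 24 0 / 3 9 10 16 22 / 20 1 7 13 19 / 17 23 4 5 11

Column 5 needs 60; the known cells sum to 52, so (1,5) = 8.
The remaining cell in main diagonal is (3,3) = 60 − 50 = 10.
From anti-diagonal, 60 − (8 + 10 + 1 + 17) gives (2,4) = 24.
The remaining cell in row 1 is (1,2) = 60 − 45 = 15.
Row 2 must total 60; the given cells sum to 54, so (2,1) = 6.
The remaining cell in row 3 is (3,2) = 60 − 51 = 9.
From column 1, 60 − (14 + 6 + 3 + 17) gives (4,1) = 20.
Column 4: 2 + 24 + 16 + 13 + ? = 60, so (5,4) = 5.
Row 4: 20 + 1 + 13 + 19 + ? = 60, so (4,3) = 7.
From row 5, 60 − (17 + 23 + 5 + 11) gives (5,3) = 4.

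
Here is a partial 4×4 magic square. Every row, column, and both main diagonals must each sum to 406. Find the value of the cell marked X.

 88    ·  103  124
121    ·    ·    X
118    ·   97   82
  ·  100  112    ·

85

From row 1, 406 − (88 + 103 + 124) gives (1,2) = 91.
From row 3, 406 − (118 + 97 + 82) gives (3,2) = 109.
The remaining cell in column 1 is (4,1) = 406 − 327 = 79.
Column 2: 91 + 109 + 100 + ? = 406, so (2,2) = 106.
Column 3 must total 406; the given cells sum to 312, so (2,3) = 94.
Main diagonal: 88 + 106 + 97 + ? = 406, so (4,4) = 115.
The remaining cell in row 2 is (2,4) = 406 − 321 = 85.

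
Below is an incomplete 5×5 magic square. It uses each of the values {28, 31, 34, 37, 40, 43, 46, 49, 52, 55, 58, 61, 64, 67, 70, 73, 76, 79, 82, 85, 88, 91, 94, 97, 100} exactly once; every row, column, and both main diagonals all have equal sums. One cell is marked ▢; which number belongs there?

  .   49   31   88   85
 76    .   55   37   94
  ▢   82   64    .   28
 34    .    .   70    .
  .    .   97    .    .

100

The 25 entries sum to 1600, so each line sums to 1600/5 = 320.
Row 1: 49 + 31 + 88 + 85 + ? = 320, so (1,1) = 67.
Row 2 needs 320; the known cells sum to 262, so (2,2) = 58.
Column 3: 31 + 55 + 64 + 97 + ? = 320, so (4,3) = 73.
Main diagonal needs 320; the known cells sum to 259, so (5,5) = 61.
Column 5: 85 + 94 + 28 + 61 + ? = 320, so (4,5) = 52.
Using row 4: 34 + 73 + 70 + 52 + ? → (4,2) = 320 − 229 = 91.
Column 2 must total 320; the given cells sum to 280, so (5,2) = 40.
Anti-diagonal must total 320; the given cells sum to 277, so (5,1) = 43.
From row 5, 320 − (43 + 40 + 97 + 61) gives (5,4) = 79.
Using column 1: 67 + 76 + 34 + 43 + ? → (3,1) = 320 − 220 = 100.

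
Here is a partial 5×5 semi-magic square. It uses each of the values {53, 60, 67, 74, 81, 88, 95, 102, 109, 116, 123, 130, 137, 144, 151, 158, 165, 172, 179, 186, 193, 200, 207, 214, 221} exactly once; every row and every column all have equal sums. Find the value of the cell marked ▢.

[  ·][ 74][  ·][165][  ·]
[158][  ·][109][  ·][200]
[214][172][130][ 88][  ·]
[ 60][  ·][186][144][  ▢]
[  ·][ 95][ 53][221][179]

102

The 25 entries sum to 3425, so each line sums to 3425/5 = 685.
Row 3: 214 + 172 + 130 + 88 + ? = 685, so (3,5) = 81.
Row 5: 95 + 53 + 221 + 179 + ? = 685, so (5,1) = 137.
Column 1 must total 685; the given cells sum to 569, so (1,1) = 116.
Using column 3: 109 + 130 + 186 + 53 + ? → (1,3) = 685 − 478 = 207.
Column 4: 165 + 88 + 144 + 221 + ? = 685, so (2,4) = 67.
The remaining cell in row 1 is (1,5) = 685 − 562 = 123.
Row 2 needs 685; the known cells sum to 534, so (2,2) = 151.
The remaining cell in column 2 is (4,2) = 685 − 492 = 193.
Column 5 needs 685; the known cells sum to 583, so (4,5) = 102.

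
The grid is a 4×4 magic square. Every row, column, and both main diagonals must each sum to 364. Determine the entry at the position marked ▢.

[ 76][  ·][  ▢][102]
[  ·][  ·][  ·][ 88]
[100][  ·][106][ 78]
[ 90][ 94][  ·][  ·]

Row 3 needs 364; the known cells sum to 284, so (3,2) = 80.
From column 1, 364 − (76 + 100 + 90) gives (2,1) = 98.
The remaining cell in column 4 is (4,4) = 364 − 268 = 96.
Using main diagonal: 76 + 106 + 96 + ? → (2,2) = 364 − 278 = 86.
The remaining cell in anti-diagonal is (2,3) = 364 − 272 = 92.
Row 4 needs 364; the known cells sum to 280, so (4,3) = 84.
Using column 2: 86 + 80 + 94 + ? → (1,2) = 364 − 260 = 104.
The remaining cell in column 3 is (1,3) = 364 − 282 = 82.

82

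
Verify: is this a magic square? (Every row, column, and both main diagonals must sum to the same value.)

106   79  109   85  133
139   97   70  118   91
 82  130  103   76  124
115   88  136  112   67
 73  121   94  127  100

Row 1: 106 + 79 + 109 + 85 + 133 = 512.
Row 2: 139 + 97 + 70 + 118 + 91 = 515.
Row 3: 82 + 130 + 103 + 76 + 124 = 515.
Row 4: 115 + 88 + 136 + 112 + 67 = 518.
Row 5: 73 + 121 + 94 + 127 + 100 = 515.
Column 1: 106 + 139 + 82 + 115 + 73 = 515.
Column 2: 79 + 97 + 130 + 88 + 121 = 515.
Column 3: 109 + 70 + 103 + 136 + 94 = 512.
Column 4: 85 + 118 + 76 + 112 + 127 = 518.
Column 5: 133 + 91 + 124 + 67 + 100 = 515.
Main diagonal: 106 + 97 + 103 + 112 + 100 = 518.
Anti-diagonal: 133 + 118 + 103 + 88 + 73 = 515.

No — main diagonal sums to 518 but row 5 sums to 515.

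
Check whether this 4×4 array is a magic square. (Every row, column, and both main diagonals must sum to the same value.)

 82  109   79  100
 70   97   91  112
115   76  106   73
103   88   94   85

Row 1: 82 + 109 + 79 + 100 = 370.
Row 2: 70 + 97 + 91 + 112 = 370.
Row 3: 115 + 76 + 106 + 73 = 370.
Row 4: 103 + 88 + 94 + 85 = 370.
Column 1: 82 + 70 + 115 + 103 = 370.
Column 2: 109 + 97 + 76 + 88 = 370.
Column 3: 79 + 91 + 106 + 94 = 370.
Column 4: 100 + 112 + 73 + 85 = 370.
Main diagonal: 82 + 97 + 106 + 85 = 370.
Anti-diagonal: 100 + 91 + 76 + 103 = 370.
All lines sum to 370.

Yes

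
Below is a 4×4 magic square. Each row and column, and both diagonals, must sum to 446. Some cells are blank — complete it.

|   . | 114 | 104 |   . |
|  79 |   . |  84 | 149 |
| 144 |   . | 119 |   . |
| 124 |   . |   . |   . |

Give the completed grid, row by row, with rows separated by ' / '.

99 114 104 129 / 79 134 84 149 / 144 109 119 74 / 124 89 139 94

Row 2 needs 446; the known cells sum to 312, so (2,2) = 134.
From column 1, 446 − (79 + 144 + 124) gives (1,1) = 99.
Using column 3: 104 + 84 + 119 + ? → (4,3) = 446 − 307 = 139.
Main diagonal must total 446; the given cells sum to 352, so (4,4) = 94.
From row 1, 446 − (99 + 114 + 104) gives (1,4) = 129.
The remaining cell in row 4 is (4,2) = 446 − 357 = 89.
Column 2: 114 + 134 + 89 + ? = 446, so (3,2) = 109.
The remaining cell in column 4 is (3,4) = 446 − 372 = 74.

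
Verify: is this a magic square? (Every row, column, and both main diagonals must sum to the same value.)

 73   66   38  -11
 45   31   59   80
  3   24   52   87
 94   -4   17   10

No — anti-diagonal sums to 166 but row 2 sums to 215.

Row 1: 73 + 66 + 38 + (-11) = 166.
Row 2: 45 + 31 + 59 + 80 = 215.
Row 3: 3 + 24 + 52 + 87 = 166.
Row 4: 94 + (-4) + 17 + 10 = 117.
Column 1: 73 + 45 + 3 + 94 = 215.
Column 2: 66 + 31 + 24 + (-4) = 117.
Column 3: 38 + 59 + 52 + 17 = 166.
Column 4: -11 + 80 + 87 + 10 = 166.
Main diagonal: 73 + 31 + 52 + 10 = 166.
Anti-diagonal: -11 + 59 + 24 + 94 = 166.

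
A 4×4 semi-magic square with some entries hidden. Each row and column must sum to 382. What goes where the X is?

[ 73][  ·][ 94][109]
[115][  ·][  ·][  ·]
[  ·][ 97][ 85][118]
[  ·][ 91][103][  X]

From row 1, 382 − (73 + 94 + 109) gives (1,2) = 106.
Row 3 needs 382; the known cells sum to 300, so (3,1) = 82.
From column 1, 382 − (73 + 115 + 82) gives (4,1) = 112.
Column 2: 106 + 97 + 91 + ? = 382, so (2,2) = 88.
Column 3 must total 382; the given cells sum to 282, so (2,3) = 100.
From row 2, 382 − (115 + 88 + 100) gives (2,4) = 79.
Row 4 must total 382; the given cells sum to 306, so (4,4) = 76.

76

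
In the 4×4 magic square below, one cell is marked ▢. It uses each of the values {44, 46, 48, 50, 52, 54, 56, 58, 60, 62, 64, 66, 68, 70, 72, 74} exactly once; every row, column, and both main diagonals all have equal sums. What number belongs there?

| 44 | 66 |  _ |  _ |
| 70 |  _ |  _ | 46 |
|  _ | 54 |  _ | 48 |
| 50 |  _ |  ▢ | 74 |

52

The 16 entries sum to 944, so each line sums to 944/4 = 236.
From column 1, 236 − (44 + 70 + 50) gives (3,1) = 72.
From column 4, 236 − (46 + 48 + 74) gives (1,4) = 68.
From anti-diagonal, 236 − (68 + 54 + 50) gives (2,3) = 64.
Row 1 must total 236; the given cells sum to 178, so (1,3) = 58.
The remaining cell in row 2 is (2,2) = 236 − 180 = 56.
Row 3 must total 236; the given cells sum to 174, so (3,3) = 62.
The remaining cell in column 2 is (4,2) = 236 − 176 = 60.
Using column 3: 58 + 64 + 62 + ? → (4,3) = 236 − 184 = 52.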